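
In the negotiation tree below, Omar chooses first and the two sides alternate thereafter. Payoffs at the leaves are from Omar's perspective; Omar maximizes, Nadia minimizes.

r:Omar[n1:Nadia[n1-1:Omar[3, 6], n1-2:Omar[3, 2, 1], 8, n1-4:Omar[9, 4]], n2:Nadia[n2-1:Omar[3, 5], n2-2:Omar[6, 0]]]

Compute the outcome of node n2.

5

n2-1 (Omar): max(3, 5) = 5
n2-2 (Omar): max(6, 0) = 6
n2 (Nadia): min(5, 6) = 5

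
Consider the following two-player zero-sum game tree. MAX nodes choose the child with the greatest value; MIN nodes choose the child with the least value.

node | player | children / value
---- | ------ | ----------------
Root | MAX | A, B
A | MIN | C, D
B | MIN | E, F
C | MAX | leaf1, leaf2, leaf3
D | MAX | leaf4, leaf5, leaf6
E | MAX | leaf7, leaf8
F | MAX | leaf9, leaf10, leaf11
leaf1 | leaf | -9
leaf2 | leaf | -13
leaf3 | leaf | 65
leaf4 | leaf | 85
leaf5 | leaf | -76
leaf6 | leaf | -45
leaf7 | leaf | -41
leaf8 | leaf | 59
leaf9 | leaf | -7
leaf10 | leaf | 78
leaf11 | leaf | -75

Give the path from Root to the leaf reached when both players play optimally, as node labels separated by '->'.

C (MAX): max(-9, -13, 65) = 65
D (MAX): max(85, -76, -45) = 85
A (MIN): min(65, 85) = 65
E (MAX): max(-41, 59) = 59
F (MAX): max(-7, 78, -75) = 78
B (MIN): min(59, 78) = 59
Root (MAX): max(65, 59) = 65
At Root, MAX picks A (highest: 65).
At A, MIN picks C (lowest: 65).
At C, MAX picks leaf3 (highest: 65).
Terminal value 65.

Root -> A -> C -> leaf3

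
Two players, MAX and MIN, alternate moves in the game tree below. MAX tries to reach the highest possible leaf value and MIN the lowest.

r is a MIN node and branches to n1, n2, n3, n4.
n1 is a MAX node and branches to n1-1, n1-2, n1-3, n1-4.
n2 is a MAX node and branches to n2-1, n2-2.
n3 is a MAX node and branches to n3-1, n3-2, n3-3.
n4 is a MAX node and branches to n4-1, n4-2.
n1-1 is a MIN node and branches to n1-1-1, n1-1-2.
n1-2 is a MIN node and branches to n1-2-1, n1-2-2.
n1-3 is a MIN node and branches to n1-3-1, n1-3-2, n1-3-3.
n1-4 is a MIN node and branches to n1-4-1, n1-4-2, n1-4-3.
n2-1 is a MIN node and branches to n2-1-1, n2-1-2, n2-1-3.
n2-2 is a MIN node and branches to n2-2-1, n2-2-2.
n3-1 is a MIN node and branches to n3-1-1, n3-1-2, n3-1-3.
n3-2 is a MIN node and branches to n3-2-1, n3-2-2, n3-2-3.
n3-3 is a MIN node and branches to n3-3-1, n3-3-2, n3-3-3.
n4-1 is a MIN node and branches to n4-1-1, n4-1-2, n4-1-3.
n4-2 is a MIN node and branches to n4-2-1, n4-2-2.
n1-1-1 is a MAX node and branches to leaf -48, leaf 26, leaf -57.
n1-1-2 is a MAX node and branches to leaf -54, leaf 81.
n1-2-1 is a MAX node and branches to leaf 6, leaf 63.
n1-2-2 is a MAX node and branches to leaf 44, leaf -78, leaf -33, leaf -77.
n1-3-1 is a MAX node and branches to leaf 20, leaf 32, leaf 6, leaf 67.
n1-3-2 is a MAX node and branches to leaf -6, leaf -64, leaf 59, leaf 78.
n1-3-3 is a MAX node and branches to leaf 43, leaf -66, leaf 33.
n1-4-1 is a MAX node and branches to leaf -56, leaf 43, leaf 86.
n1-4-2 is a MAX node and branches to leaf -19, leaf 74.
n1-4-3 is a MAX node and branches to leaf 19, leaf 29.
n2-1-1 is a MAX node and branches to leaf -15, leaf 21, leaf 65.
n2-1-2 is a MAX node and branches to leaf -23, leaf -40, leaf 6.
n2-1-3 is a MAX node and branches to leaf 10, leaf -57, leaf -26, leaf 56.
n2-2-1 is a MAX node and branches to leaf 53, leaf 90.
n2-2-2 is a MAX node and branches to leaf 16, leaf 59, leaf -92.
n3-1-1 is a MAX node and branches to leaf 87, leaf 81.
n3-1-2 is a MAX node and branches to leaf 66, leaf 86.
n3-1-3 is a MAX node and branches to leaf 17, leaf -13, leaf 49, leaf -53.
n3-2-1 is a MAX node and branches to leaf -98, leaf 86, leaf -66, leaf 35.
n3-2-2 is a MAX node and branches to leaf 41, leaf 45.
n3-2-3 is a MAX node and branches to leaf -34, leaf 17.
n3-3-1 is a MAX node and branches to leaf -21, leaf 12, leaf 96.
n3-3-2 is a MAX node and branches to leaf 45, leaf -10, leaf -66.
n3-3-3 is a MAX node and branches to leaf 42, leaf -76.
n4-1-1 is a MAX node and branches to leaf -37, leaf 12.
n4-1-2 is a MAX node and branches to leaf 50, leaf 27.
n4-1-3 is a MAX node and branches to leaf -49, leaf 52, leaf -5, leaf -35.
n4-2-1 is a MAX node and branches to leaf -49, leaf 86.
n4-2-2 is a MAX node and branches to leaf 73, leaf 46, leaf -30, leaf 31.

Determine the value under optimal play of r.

n1-1-1 (MAX): max(-48, 26, -57) = 26
n1-1-2 (MAX): max(-54, 81) = 81
n1-1 (MIN): min(26, 81) = 26
n1-2-1 (MAX): max(6, 63) = 63
n1-2-2 (MAX): max(44, -78, -33, -77) = 44
n1-2 (MIN): min(63, 44) = 44
n1-3-1 (MAX): max(20, 32, 6, 67) = 67
n1-3-2 (MAX): max(-6, -64, 59, 78) = 78
n1-3-3 (MAX): max(43, -66, 33) = 43
n1-3 (MIN): min(67, 78, 43) = 43
n1-4-1 (MAX): max(-56, 43, 86) = 86
n1-4-2 (MAX): max(-19, 74) = 74
n1-4-3 (MAX): max(19, 29) = 29
n1-4 (MIN): min(86, 74, 29) = 29
n1 (MAX): max(26, 44, 43, 29) = 44
n2-1-1 (MAX): max(-15, 21, 65) = 65
n2-1-2 (MAX): max(-23, -40, 6) = 6
n2-1-3 (MAX): max(10, -57, -26, 56) = 56
n2-1 (MIN): min(65, 6, 56) = 6
n2-2-1 (MAX): max(53, 90) = 90
n2-2-2 (MAX): max(16, 59, -92) = 59
n2-2 (MIN): min(90, 59) = 59
n2 (MAX): max(6, 59) = 59
n3-1-1 (MAX): max(87, 81) = 87
n3-1-2 (MAX): max(66, 86) = 86
n3-1-3 (MAX): max(17, -13, 49, -53) = 49
n3-1 (MIN): min(87, 86, 49) = 49
n3-2-1 (MAX): max(-98, 86, -66, 35) = 86
n3-2-2 (MAX): max(41, 45) = 45
n3-2-3 (MAX): max(-34, 17) = 17
n3-2 (MIN): min(86, 45, 17) = 17
n3-3-1 (MAX): max(-21, 12, 96) = 96
n3-3-2 (MAX): max(45, -10, -66) = 45
n3-3-3 (MAX): max(42, -76) = 42
n3-3 (MIN): min(96, 45, 42) = 42
n3 (MAX): max(49, 17, 42) = 49
n4-1-1 (MAX): max(-37, 12) = 12
n4-1-2 (MAX): max(50, 27) = 50
n4-1-3 (MAX): max(-49, 52, -5, -35) = 52
n4-1 (MIN): min(12, 50, 52) = 12
n4-2-1 (MAX): max(-49, 86) = 86
n4-2-2 (MAX): max(73, 46, -30, 31) = 73
n4-2 (MIN): min(86, 73) = 73
n4 (MAX): max(12, 73) = 73
r (MIN): min(44, 59, 49, 73) = 44

44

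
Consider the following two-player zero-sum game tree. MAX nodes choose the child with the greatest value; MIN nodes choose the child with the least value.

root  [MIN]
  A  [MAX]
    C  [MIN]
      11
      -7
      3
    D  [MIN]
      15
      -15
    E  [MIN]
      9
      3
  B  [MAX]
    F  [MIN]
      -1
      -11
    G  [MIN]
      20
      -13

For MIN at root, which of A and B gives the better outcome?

C (MIN): min(11, -7, 3) = -7
D (MIN): min(15, -15) = -15
E (MIN): min(9, 3) = 3
A (MAX): max(-7, -15, 3) = 3
F (MIN): min(-1, -11) = -11
G (MIN): min(20, -13) = -13
B (MAX): max(-11, -13) = -11
MIN prefers the lower value; A=3, B=-11. B is better since -11 < 3.

B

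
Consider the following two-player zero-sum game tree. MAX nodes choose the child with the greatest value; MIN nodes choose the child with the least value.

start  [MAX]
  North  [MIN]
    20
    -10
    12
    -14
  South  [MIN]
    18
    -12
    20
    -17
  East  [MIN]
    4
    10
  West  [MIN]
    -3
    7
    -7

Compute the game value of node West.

West (MIN): min(-3, 7, -7) = -7

-7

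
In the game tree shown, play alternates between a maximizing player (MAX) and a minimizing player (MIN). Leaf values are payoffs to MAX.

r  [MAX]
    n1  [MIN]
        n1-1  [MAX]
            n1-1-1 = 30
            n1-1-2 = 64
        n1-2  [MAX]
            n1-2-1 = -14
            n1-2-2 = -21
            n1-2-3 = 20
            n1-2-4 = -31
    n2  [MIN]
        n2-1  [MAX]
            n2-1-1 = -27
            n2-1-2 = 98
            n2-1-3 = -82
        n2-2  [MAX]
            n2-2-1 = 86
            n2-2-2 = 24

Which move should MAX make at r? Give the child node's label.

n2

n1-1 (MAX): max(30, 64) = 64
n1-2 (MAX): max(-14, -21, 20, -31) = 20
n1 (MIN): min(64, 20) = 20
n2-1 (MAX): max(-27, 98, -82) = 98
n2-2 (MAX): max(86, 24) = 86
n2 (MIN): min(98, 86) = 86
r (MAX): max(20, 86) = 86
MAX at r wants the highest of {n1=20, n2=86}, so chooses n2.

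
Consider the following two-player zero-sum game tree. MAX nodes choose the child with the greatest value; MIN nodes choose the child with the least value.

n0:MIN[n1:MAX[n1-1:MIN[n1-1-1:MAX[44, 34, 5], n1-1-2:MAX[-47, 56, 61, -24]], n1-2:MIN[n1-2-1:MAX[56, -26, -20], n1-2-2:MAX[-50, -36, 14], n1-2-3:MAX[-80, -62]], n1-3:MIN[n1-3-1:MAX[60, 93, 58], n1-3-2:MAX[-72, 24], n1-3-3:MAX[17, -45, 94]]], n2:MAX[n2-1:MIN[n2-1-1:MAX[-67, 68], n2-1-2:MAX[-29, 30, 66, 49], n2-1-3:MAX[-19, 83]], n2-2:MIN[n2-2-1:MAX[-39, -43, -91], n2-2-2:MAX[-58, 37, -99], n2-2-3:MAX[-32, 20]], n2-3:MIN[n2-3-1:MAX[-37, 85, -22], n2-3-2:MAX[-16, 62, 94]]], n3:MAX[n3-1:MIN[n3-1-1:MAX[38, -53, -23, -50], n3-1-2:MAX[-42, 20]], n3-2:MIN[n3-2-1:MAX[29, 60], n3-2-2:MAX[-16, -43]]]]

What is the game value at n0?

n1-1-1 (MAX): max(44, 34, 5) = 44
n1-1-2 (MAX): max(-47, 56, 61, -24) = 61
n1-1 (MIN): min(44, 61) = 44
n1-2-1 (MAX): max(56, -26, -20) = 56
n1-2-2 (MAX): max(-50, -36, 14) = 14
n1-2-3 (MAX): max(-80, -62) = -62
n1-2 (MIN): min(56, 14, -62) = -62
n1-3-1 (MAX): max(60, 93, 58) = 93
n1-3-2 (MAX): max(-72, 24) = 24
n1-3-3 (MAX): max(17, -45, 94) = 94
n1-3 (MIN): min(93, 24, 94) = 24
n1 (MAX): max(44, -62, 24) = 44
n2-1-1 (MAX): max(-67, 68) = 68
n2-1-2 (MAX): max(-29, 30, 66, 49) = 66
n2-1-3 (MAX): max(-19, 83) = 83
n2-1 (MIN): min(68, 66, 83) = 66
n2-2-1 (MAX): max(-39, -43, -91) = -39
n2-2-2 (MAX): max(-58, 37, -99) = 37
n2-2-3 (MAX): max(-32, 20) = 20
n2-2 (MIN): min(-39, 37, 20) = -39
n2-3-1 (MAX): max(-37, 85, -22) = 85
n2-3-2 (MAX): max(-16, 62, 94) = 94
n2-3 (MIN): min(85, 94) = 85
n2 (MAX): max(66, -39, 85) = 85
n3-1-1 (MAX): max(38, -53, -23, -50) = 38
n3-1-2 (MAX): max(-42, 20) = 20
n3-1 (MIN): min(38, 20) = 20
n3-2-1 (MAX): max(29, 60) = 60
n3-2-2 (MAX): max(-16, -43) = -16
n3-2 (MIN): min(60, -16) = -16
n3 (MAX): max(20, -16) = 20
n0 (MIN): min(44, 85, 20) = 20

20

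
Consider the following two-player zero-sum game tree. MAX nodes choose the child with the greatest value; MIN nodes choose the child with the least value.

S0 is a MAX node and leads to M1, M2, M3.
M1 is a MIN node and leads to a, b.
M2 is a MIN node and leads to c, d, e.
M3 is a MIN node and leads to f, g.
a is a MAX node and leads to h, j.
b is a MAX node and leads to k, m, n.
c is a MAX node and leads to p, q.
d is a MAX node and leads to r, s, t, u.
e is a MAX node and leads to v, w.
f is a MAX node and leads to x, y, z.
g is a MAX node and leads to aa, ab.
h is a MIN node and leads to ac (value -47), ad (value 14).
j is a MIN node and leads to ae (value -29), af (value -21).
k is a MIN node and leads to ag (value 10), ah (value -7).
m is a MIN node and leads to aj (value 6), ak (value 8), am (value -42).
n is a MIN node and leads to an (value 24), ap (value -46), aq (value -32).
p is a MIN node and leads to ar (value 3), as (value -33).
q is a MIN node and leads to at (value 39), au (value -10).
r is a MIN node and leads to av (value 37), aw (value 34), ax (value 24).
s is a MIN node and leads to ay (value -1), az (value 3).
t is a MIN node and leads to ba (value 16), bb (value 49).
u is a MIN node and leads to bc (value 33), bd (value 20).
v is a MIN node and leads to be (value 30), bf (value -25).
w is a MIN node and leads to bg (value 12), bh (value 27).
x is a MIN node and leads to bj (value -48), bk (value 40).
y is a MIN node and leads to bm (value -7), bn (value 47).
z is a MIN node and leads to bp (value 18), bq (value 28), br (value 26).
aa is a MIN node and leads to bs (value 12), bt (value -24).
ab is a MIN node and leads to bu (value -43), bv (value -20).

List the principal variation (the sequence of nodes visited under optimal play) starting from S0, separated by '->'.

h (MIN): min(-47, 14) = -47
j (MIN): min(-29, -21) = -29
a (MAX): max(-47, -29) = -29
k (MIN): min(10, -7) = -7
m (MIN): min(6, 8, -42) = -42
n (MIN): min(24, -46, -32) = -46
b (MAX): max(-7, -42, -46) = -7
M1 (MIN): min(-29, -7) = -29
p (MIN): min(3, -33) = -33
q (MIN): min(39, -10) = -10
c (MAX): max(-33, -10) = -10
r (MIN): min(37, 34, 24) = 24
s (MIN): min(-1, 3) = -1
t (MIN): min(16, 49) = 16
u (MIN): min(33, 20) = 20
d (MAX): max(24, -1, 16, 20) = 24
v (MIN): min(30, -25) = -25
w (MIN): min(12, 27) = 12
e (MAX): max(-25, 12) = 12
M2 (MIN): min(-10, 24, 12) = -10
x (MIN): min(-48, 40) = -48
y (MIN): min(-7, 47) = -7
z (MIN): min(18, 28, 26) = 18
f (MAX): max(-48, -7, 18) = 18
aa (MIN): min(12, -24) = -24
ab (MIN): min(-43, -20) = -43
g (MAX): max(-24, -43) = -24
M3 (MIN): min(18, -24) = -24
S0 (MAX): max(-29, -10, -24) = -10
At S0, MAX picks M2 (highest: -10).
At M2, MIN picks c (lowest: -10).
At c, MAX picks q (highest: -10).
At q, MIN picks au (lowest: -10).
Terminal value -10.

S0 -> M2 -> c -> q -> au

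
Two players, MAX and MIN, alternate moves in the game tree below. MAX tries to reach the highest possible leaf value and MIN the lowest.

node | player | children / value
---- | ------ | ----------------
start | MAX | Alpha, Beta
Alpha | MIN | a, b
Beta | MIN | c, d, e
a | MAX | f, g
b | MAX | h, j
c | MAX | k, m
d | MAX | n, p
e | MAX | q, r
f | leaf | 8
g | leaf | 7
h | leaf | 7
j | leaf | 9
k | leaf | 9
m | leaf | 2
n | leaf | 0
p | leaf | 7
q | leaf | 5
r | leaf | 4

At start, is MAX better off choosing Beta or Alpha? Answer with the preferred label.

Alpha

c (MAX): max(9, 2) = 9
d (MAX): max(0, 7) = 7
e (MAX): max(5, 4) = 5
Beta (MIN): min(9, 7, 5) = 5
a (MAX): max(8, 7) = 8
b (MAX): max(7, 9) = 9
Alpha (MIN): min(8, 9) = 8
MAX prefers the higher value; Beta=5, Alpha=8. Alpha is better since 8 > 5.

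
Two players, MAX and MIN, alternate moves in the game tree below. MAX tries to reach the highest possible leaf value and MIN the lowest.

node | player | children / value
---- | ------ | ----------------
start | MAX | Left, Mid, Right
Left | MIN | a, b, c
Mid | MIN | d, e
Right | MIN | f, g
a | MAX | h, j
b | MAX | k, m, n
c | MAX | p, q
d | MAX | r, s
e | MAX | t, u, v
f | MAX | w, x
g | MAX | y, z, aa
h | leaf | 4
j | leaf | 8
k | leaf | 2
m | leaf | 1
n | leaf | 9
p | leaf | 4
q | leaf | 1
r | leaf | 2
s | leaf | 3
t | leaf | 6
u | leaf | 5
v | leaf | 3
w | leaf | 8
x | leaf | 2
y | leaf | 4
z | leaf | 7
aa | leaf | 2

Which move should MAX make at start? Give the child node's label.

a (MAX): max(4, 8) = 8
b (MAX): max(2, 1, 9) = 9
c (MAX): max(4, 1) = 4
Left (MIN): min(8, 9, 4) = 4
d (MAX): max(2, 3) = 3
e (MAX): max(6, 5, 3) = 6
Mid (MIN): min(3, 6) = 3
f (MAX): max(8, 2) = 8
g (MAX): max(4, 7, 2) = 7
Right (MIN): min(8, 7) = 7
start (MAX): max(4, 3, 7) = 7
MAX at start wants the highest of {Left=4, Mid=3, Right=7}, so chooses Right.

Right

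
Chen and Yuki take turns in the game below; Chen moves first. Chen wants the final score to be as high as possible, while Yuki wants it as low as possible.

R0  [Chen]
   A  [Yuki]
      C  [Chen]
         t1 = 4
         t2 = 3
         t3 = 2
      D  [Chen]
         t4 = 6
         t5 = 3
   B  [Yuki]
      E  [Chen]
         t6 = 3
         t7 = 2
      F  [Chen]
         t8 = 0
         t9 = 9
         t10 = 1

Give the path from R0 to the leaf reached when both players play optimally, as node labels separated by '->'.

R0 -> A -> C -> t1

C (Chen): max(4, 3, 2) = 4
D (Chen): max(6, 3) = 6
A (Yuki): min(4, 6) = 4
E (Chen): max(3, 2) = 3
F (Chen): max(0, 9, 1) = 9
B (Yuki): min(3, 9) = 3
R0 (Chen): max(4, 3) = 4
At R0, Chen picks A (highest: 4).
At A, Yuki picks C (lowest: 4).
At C, Chen picks t1 (highest: 4).
Terminal value 4.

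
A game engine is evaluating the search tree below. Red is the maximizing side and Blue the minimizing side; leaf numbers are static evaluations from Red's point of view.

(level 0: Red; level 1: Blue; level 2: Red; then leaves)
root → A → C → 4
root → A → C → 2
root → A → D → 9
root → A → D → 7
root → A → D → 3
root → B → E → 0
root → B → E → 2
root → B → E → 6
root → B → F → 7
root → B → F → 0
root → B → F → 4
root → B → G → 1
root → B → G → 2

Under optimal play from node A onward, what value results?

4

C (Red): max(4, 2) = 4
D (Red): max(9, 7, 3) = 9
A (Blue): min(4, 9) = 4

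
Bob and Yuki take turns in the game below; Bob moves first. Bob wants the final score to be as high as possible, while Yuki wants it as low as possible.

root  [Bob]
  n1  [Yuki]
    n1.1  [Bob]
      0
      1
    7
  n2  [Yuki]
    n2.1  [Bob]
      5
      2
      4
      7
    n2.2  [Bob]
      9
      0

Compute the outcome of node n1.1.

n1.1 (Bob): max(0, 1) = 1

1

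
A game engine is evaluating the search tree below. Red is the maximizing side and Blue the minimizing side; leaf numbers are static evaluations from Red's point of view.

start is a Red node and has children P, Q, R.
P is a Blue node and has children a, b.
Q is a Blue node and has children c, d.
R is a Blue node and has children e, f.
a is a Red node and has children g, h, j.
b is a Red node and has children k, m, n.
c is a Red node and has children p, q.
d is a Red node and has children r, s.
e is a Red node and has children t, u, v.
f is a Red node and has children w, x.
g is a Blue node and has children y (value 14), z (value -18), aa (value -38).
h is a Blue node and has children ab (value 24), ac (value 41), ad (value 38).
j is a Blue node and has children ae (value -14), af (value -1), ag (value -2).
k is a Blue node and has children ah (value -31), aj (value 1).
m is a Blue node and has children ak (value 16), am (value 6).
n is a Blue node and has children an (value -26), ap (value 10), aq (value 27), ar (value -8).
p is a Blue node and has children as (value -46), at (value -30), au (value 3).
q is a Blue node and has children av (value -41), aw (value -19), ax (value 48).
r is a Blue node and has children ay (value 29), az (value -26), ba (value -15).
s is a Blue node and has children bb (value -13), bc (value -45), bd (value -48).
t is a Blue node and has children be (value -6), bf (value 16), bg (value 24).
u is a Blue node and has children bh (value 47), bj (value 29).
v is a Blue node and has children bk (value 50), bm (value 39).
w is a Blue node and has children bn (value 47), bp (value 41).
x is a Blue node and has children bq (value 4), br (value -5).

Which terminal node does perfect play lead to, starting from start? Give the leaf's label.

bm

g (Blue): min(14, -18, -38) = -38
h (Blue): min(24, 41, 38) = 24
j (Blue): min(-14, -1, -2) = -14
a (Red): max(-38, 24, -14) = 24
k (Blue): min(-31, 1) = -31
m (Blue): min(16, 6) = 6
n (Blue): min(-26, 10, 27, -8) = -26
b (Red): max(-31, 6, -26) = 6
P (Blue): min(24, 6) = 6
p (Blue): min(-46, -30, 3) = -46
q (Blue): min(-41, -19, 48) = -41
c (Red): max(-46, -41) = -41
r (Blue): min(29, -26, -15) = -26
s (Blue): min(-13, -45, -48) = -48
d (Red): max(-26, -48) = -26
Q (Blue): min(-41, -26) = -41
t (Blue): min(-6, 16, 24) = -6
u (Blue): min(47, 29) = 29
v (Blue): min(50, 39) = 39
e (Red): max(-6, 29, 39) = 39
w (Blue): min(47, 41) = 41
x (Blue): min(4, -5) = -5
f (Red): max(41, -5) = 41
R (Blue): min(39, 41) = 39
start (Red): max(6, -41, 39) = 39
At start, Red picks R (highest: 39).
At R, Blue picks e (lowest: 39).
At e, Red picks v (highest: 39).
At v, Blue picks bm (lowest: 39).
Terminal value 39.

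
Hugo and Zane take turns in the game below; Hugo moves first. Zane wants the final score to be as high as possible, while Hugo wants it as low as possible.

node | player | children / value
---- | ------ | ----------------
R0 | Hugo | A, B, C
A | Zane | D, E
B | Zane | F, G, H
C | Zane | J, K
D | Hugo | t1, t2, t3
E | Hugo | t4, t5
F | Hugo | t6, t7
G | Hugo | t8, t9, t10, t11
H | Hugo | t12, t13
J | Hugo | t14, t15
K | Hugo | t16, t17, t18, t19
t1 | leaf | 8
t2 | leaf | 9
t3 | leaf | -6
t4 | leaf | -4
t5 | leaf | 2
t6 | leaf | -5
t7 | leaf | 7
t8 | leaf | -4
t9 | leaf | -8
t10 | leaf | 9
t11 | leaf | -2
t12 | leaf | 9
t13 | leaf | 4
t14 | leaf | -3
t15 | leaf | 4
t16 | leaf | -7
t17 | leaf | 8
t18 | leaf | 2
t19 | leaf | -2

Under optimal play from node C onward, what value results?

-3

J (Hugo): min(-3, 4) = -3
K (Hugo): min(-7, 8, 2, -2) = -7
C (Zane): max(-3, -7) = -3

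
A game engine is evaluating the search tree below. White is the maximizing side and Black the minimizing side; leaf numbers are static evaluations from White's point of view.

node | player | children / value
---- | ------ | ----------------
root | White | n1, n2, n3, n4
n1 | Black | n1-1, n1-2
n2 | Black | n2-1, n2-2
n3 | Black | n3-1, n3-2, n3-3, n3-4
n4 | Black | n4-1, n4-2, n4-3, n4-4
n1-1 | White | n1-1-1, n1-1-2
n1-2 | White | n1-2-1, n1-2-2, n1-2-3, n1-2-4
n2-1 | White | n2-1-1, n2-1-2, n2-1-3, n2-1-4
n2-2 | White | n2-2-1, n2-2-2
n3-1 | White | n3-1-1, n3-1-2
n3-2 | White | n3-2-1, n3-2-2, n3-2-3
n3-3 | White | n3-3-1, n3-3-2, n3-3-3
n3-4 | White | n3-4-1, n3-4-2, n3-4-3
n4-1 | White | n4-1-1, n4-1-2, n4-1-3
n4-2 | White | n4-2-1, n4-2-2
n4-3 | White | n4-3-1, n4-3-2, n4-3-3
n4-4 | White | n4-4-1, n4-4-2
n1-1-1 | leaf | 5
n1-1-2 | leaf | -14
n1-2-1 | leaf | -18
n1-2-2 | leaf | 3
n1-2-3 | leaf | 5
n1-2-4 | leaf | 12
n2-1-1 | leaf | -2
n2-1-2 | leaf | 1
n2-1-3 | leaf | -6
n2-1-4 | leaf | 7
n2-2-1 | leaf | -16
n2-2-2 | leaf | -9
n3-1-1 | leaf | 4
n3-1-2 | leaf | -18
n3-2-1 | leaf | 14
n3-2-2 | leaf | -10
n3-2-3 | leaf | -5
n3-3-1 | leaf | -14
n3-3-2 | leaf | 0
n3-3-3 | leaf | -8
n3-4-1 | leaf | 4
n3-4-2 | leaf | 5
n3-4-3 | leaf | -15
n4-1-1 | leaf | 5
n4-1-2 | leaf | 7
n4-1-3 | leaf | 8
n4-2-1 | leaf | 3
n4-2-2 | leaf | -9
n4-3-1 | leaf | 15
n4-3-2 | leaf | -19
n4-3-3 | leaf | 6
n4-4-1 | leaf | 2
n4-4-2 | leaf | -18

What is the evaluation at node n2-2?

n2-2 (White): max(-16, -9) = -9

-9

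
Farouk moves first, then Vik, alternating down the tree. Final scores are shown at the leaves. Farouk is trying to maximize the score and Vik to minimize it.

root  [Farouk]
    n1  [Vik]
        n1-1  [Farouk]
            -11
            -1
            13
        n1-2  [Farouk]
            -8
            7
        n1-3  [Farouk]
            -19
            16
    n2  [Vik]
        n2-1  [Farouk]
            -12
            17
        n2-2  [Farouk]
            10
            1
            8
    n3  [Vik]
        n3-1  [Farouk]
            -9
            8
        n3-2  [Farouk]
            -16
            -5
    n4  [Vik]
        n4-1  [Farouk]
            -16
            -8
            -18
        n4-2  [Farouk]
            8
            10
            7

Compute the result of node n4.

-8

n4-1 (Farouk): max(-16, -8, -18) = -8
n4-2 (Farouk): max(8, 10, 7) = 10
n4 (Vik): min(-8, 10) = -8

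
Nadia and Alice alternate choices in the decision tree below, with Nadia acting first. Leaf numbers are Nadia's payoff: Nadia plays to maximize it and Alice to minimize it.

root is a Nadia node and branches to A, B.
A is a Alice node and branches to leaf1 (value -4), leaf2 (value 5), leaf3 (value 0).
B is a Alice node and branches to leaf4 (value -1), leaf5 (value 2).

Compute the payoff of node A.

A (Alice): min(-4, 5, 0) = -4

-4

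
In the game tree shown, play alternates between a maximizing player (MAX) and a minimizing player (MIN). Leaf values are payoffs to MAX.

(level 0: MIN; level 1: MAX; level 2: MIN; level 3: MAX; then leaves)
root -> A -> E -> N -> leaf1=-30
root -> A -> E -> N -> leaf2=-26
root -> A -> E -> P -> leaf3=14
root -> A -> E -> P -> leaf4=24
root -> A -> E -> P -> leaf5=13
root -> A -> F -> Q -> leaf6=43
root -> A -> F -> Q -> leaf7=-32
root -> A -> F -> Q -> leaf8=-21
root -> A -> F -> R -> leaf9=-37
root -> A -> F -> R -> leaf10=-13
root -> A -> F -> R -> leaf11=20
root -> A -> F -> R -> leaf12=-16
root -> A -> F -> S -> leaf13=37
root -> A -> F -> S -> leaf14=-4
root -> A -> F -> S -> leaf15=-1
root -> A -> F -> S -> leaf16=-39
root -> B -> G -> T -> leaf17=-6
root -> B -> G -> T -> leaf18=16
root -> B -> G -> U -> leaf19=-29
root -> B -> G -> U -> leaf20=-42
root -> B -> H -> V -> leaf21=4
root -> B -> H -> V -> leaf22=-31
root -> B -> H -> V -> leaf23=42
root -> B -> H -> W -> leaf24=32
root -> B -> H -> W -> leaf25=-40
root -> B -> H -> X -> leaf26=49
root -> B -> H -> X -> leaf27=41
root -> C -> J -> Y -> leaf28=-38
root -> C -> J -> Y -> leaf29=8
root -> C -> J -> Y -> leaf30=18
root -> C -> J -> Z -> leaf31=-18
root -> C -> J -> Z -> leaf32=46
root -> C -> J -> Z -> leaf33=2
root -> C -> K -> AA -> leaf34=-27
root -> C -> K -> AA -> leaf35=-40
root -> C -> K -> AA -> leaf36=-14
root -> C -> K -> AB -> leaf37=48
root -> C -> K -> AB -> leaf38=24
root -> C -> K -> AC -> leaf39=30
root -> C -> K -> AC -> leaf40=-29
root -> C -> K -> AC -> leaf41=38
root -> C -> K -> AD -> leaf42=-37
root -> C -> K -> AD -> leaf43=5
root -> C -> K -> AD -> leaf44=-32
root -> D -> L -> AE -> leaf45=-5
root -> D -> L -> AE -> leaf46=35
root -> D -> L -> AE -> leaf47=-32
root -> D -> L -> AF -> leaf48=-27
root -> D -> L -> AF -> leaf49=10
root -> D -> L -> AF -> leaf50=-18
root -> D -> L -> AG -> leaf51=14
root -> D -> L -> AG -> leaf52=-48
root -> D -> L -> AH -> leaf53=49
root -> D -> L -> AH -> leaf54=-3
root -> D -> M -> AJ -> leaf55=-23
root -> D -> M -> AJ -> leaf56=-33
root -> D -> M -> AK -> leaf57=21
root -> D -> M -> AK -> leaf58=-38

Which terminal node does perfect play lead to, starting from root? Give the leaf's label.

leaf49

N (MAX): max(-30, -26) = -26
P (MAX): max(14, 24, 13) = 24
E (MIN): min(-26, 24) = -26
Q (MAX): max(43, -32, -21) = 43
R (MAX): max(-37, -13, 20, -16) = 20
S (MAX): max(37, -4, -1, -39) = 37
F (MIN): min(43, 20, 37) = 20
A (MAX): max(-26, 20) = 20
T (MAX): max(-6, 16) = 16
U (MAX): max(-29, -42) = -29
G (MIN): min(16, -29) = -29
V (MAX): max(4, -31, 42) = 42
W (MAX): max(32, -40) = 32
X (MAX): max(49, 41) = 49
H (MIN): min(42, 32, 49) = 32
B (MAX): max(-29, 32) = 32
Y (MAX): max(-38, 8, 18) = 18
Z (MAX): max(-18, 46, 2) = 46
J (MIN): min(18, 46) = 18
AA (MAX): max(-27, -40, -14) = -14
AB (MAX): max(48, 24) = 48
AC (MAX): max(30, -29, 38) = 38
AD (MAX): max(-37, 5, -32) = 5
K (MIN): min(-14, 48, 38, 5) = -14
C (MAX): max(18, -14) = 18
AE (MAX): max(-5, 35, -32) = 35
AF (MAX): max(-27, 10, -18) = 10
AG (MAX): max(14, -48) = 14
AH (MAX): max(49, -3) = 49
L (MIN): min(35, 10, 14, 49) = 10
AJ (MAX): max(-23, -33) = -23
AK (MAX): max(21, -38) = 21
M (MIN): min(-23, 21) = -23
D (MAX): max(10, -23) = 10
root (MIN): min(20, 32, 18, 10) = 10
At root, MIN picks D (lowest: 10).
At D, MAX picks L (highest: 10).
At L, MIN picks AF (lowest: 10).
At AF, MAX picks leaf49 (highest: 10).
Terminal value 10.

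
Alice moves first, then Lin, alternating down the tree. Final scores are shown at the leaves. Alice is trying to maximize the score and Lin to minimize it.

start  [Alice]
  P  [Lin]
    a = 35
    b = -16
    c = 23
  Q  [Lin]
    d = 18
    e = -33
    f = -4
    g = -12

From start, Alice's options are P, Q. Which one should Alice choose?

P (Lin): min(35, -16, 23) = -16
Q (Lin): min(18, -33, -4, -12) = -33
start (Alice): max(-16, -33) = -16
Alice at start wants the highest of {P=-16, Q=-33}, so chooses P.

P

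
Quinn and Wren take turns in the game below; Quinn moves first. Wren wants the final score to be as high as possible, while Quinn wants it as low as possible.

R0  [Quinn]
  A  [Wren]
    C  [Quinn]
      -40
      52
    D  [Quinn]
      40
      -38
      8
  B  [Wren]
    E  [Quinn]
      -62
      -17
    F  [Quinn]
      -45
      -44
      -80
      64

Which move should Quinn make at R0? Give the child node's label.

C (Quinn): min(-40, 52) = -40
D (Quinn): min(40, -38, 8) = -38
A (Wren): max(-40, -38) = -38
E (Quinn): min(-62, -17) = -62
F (Quinn): min(-45, -44, -80, 64) = -80
B (Wren): max(-62, -80) = -62
R0 (Quinn): min(-38, -62) = -62
Quinn at R0 wants the lowest of {A=-38, B=-62}, so chooses B.

B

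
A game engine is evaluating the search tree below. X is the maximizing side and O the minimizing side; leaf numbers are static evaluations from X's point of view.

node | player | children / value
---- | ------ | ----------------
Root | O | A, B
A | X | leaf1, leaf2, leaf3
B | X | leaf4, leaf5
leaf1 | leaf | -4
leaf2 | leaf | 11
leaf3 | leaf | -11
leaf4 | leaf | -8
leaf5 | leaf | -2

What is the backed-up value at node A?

11

A (X): max(-4, 11, -11) = 11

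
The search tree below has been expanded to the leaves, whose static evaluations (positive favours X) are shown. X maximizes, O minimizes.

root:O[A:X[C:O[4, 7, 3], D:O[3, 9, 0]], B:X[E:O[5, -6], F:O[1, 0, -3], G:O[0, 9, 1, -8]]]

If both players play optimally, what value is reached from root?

-3

C (O): min(4, 7, 3) = 3
D (O): min(3, 9, 0) = 0
A (X): max(3, 0) = 3
E (O): min(5, -6) = -6
F (O): min(1, 0, -3) = -3
G (O): min(0, 9, 1, -8) = -8
B (X): max(-6, -3, -8) = -3
root (O): min(3, -3) = -3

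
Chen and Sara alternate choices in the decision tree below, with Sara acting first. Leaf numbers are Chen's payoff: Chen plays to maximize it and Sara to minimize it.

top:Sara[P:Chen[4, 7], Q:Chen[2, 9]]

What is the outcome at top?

P (Chen): max(4, 7) = 7
Q (Chen): max(2, 9) = 9
top (Sara): min(7, 9) = 7

7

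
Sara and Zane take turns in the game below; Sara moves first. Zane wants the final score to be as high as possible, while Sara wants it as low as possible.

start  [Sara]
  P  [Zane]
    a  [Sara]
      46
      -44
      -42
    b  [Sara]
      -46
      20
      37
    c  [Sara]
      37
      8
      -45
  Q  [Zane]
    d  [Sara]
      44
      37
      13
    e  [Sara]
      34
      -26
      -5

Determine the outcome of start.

a (Sara): min(46, -44, -42) = -44
b (Sara): min(-46, 20, 37) = -46
c (Sara): min(37, 8, -45) = -45
P (Zane): max(-44, -46, -45) = -44
d (Sara): min(44, 37, 13) = 13
e (Sara): min(34, -26, -5) = -26
Q (Zane): max(13, -26) = 13
start (Sara): min(-44, 13) = -44

-44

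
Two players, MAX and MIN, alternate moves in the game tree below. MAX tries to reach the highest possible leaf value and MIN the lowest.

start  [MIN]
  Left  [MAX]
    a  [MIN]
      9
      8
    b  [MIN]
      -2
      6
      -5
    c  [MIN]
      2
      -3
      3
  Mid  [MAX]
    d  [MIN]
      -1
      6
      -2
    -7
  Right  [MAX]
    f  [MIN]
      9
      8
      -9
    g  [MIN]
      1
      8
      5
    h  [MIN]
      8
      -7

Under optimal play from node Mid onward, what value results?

-2

d (MIN): min(-1, 6, -2) = -2
Mid (MAX): max(-2, -7) = -2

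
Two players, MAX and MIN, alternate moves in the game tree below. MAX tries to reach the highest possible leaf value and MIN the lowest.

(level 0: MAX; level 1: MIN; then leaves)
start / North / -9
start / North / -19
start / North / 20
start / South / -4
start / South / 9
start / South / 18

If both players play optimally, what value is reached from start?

North (MIN): min(-9, -19, 20) = -19
South (MIN): min(-4, 9, 18) = -4
start (MAX): max(-19, -4) = -4

-4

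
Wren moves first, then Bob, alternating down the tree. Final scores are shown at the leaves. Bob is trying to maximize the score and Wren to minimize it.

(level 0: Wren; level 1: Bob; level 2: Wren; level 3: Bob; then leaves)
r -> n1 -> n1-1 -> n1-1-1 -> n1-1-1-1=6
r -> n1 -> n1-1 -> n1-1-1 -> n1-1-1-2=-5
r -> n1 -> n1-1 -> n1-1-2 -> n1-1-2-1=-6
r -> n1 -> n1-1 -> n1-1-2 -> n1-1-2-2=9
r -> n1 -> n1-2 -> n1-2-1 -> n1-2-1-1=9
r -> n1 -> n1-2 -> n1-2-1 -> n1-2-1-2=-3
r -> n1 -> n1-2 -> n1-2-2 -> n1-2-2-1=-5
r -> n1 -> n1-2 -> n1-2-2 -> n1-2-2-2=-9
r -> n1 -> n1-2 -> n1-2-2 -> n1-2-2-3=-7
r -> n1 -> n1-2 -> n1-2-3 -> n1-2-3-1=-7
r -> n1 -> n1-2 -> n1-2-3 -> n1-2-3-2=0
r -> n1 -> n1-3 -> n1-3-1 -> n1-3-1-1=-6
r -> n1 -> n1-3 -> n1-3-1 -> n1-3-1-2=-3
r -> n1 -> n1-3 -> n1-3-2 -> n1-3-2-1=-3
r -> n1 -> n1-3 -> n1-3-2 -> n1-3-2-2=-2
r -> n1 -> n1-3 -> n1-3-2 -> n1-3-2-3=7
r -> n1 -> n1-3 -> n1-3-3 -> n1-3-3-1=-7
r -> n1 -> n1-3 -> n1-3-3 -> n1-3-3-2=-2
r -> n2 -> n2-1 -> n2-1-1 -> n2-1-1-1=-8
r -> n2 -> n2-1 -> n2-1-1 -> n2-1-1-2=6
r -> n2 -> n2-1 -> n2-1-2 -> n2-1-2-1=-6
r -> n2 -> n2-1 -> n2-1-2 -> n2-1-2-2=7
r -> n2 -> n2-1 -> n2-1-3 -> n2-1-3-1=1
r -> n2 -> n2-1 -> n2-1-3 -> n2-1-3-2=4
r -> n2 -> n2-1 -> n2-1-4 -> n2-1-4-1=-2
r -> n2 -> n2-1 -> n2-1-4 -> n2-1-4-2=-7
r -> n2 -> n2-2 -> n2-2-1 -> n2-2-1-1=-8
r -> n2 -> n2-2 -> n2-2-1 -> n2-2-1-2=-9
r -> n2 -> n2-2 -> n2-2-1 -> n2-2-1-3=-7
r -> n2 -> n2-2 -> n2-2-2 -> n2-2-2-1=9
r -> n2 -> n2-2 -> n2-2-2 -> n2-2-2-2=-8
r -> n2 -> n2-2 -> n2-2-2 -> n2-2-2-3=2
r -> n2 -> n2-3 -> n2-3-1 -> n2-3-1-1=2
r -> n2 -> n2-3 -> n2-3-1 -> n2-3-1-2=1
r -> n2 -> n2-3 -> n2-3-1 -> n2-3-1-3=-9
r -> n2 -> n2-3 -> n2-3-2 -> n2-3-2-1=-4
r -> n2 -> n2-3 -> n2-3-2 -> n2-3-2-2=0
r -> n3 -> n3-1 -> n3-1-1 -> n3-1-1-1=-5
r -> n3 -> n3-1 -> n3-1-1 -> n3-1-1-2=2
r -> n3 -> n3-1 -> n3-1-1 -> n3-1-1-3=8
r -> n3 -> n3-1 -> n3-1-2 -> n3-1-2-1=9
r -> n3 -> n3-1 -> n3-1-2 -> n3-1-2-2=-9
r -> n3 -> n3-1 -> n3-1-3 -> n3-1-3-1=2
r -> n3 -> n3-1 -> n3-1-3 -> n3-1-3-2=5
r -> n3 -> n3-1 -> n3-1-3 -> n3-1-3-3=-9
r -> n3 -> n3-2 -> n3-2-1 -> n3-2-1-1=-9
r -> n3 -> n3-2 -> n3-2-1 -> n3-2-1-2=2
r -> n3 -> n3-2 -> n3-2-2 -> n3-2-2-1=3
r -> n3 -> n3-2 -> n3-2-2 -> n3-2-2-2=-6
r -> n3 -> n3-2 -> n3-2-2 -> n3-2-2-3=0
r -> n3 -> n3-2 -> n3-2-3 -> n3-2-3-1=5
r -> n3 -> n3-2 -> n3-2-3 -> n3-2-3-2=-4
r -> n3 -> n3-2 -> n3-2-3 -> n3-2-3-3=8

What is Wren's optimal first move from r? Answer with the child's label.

n1-1-1 (Bob): max(6, -5) = 6
n1-1-2 (Bob): max(-6, 9) = 9
n1-1 (Wren): min(6, 9) = 6
n1-2-1 (Bob): max(9, -3) = 9
n1-2-2 (Bob): max(-5, -9, -7) = -5
n1-2-3 (Bob): max(-7, 0) = 0
n1-2 (Wren): min(9, -5, 0) = -5
n1-3-1 (Bob): max(-6, -3) = -3
n1-3-2 (Bob): max(-3, -2, 7) = 7
n1-3-3 (Bob): max(-7, -2) = -2
n1-3 (Wren): min(-3, 7, -2) = -3
n1 (Bob): max(6, -5, -3) = 6
n2-1-1 (Bob): max(-8, 6) = 6
n2-1-2 (Bob): max(-6, 7) = 7
n2-1-3 (Bob): max(1, 4) = 4
n2-1-4 (Bob): max(-2, -7) = -2
n2-1 (Wren): min(6, 7, 4, -2) = -2
n2-2-1 (Bob): max(-8, -9, -7) = -7
n2-2-2 (Bob): max(9, -8, 2) = 9
n2-2 (Wren): min(-7, 9) = -7
n2-3-1 (Bob): max(2, 1, -9) = 2
n2-3-2 (Bob): max(-4, 0) = 0
n2-3 (Wren): min(2, 0) = 0
n2 (Bob): max(-2, -7, 0) = 0
n3-1-1 (Bob): max(-5, 2, 8) = 8
n3-1-2 (Bob): max(9, -9) = 9
n3-1-3 (Bob): max(2, 5, -9) = 5
n3-1 (Wren): min(8, 9, 5) = 5
n3-2-1 (Bob): max(-9, 2) = 2
n3-2-2 (Bob): max(3, -6, 0) = 3
n3-2-3 (Bob): max(5, -4, 8) = 8
n3-2 (Wren): min(2, 3, 8) = 2
n3 (Bob): max(5, 2) = 5
r (Wren): min(6, 0, 5) = 0
Wren at r wants the lowest of {n1=6, n2=0, n3=5}, so chooses n2.

n2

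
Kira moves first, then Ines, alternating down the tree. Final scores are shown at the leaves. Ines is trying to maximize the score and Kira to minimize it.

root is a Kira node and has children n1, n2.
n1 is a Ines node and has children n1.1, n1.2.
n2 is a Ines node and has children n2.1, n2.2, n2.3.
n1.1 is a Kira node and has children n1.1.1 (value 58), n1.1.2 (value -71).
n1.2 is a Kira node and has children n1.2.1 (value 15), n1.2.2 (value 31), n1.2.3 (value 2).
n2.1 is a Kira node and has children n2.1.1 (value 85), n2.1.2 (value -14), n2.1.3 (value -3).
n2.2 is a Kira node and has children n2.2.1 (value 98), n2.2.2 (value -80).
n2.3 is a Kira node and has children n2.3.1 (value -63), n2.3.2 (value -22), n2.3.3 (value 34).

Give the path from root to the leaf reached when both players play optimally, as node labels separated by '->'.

root -> n2 -> n2.1 -> n2.1.2

n1.1 (Kira): min(58, -71) = -71
n1.2 (Kira): min(15, 31, 2) = 2
n1 (Ines): max(-71, 2) = 2
n2.1 (Kira): min(85, -14, -3) = -14
n2.2 (Kira): min(98, -80) = -80
n2.3 (Kira): min(-63, -22, 34) = -63
n2 (Ines): max(-14, -80, -63) = -14
root (Kira): min(2, -14) = -14
At root, Kira picks n2 (lowest: -14).
At n2, Ines picks n2.1 (highest: -14).
At n2.1, Kira picks n2.1.2 (lowest: -14).
Terminal value -14.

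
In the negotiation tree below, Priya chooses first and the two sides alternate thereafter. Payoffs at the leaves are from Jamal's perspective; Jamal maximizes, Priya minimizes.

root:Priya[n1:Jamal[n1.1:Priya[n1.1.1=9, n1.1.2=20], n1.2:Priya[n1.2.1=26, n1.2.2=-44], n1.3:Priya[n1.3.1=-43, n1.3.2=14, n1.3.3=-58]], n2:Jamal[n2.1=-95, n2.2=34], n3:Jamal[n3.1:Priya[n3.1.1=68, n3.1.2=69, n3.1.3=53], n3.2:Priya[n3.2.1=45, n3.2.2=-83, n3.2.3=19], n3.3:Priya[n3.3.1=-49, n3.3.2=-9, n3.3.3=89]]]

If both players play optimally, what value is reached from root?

9

n1.1 (Priya): min(9, 20) = 9
n1.2 (Priya): min(26, -44) = -44
n1.3 (Priya): min(-43, 14, -58) = -58
n1 (Jamal): max(9, -44, -58) = 9
n2 (Jamal): max(-95, 34) = 34
n3.1 (Priya): min(68, 69, 53) = 53
n3.2 (Priya): min(45, -83, 19) = -83
n3.3 (Priya): min(-49, -9, 89) = -49
n3 (Jamal): max(53, -83, -49) = 53
root (Priya): min(9, 34, 53) = 9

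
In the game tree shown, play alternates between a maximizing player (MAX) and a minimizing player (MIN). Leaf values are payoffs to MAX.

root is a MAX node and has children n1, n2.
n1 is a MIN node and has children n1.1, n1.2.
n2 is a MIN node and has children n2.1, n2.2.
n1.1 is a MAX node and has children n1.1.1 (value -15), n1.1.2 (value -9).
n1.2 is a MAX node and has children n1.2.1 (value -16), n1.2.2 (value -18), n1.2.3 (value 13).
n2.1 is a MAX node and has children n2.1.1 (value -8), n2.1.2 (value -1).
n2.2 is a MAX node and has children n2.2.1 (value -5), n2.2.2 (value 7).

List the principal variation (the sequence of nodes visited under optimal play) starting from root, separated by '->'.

n1.1 (MAX): max(-15, -9) = -9
n1.2 (MAX): max(-16, -18, 13) = 13
n1 (MIN): min(-9, 13) = -9
n2.1 (MAX): max(-8, -1) = -1
n2.2 (MAX): max(-5, 7) = 7
n2 (MIN): min(-1, 7) = -1
root (MAX): max(-9, -1) = -1
At root, MAX picks n2 (highest: -1).
At n2, MIN picks n2.1 (lowest: -1).
At n2.1, MAX picks n2.1.2 (highest: -1).
Terminal value -1.

root -> n2 -> n2.1 -> n2.1.2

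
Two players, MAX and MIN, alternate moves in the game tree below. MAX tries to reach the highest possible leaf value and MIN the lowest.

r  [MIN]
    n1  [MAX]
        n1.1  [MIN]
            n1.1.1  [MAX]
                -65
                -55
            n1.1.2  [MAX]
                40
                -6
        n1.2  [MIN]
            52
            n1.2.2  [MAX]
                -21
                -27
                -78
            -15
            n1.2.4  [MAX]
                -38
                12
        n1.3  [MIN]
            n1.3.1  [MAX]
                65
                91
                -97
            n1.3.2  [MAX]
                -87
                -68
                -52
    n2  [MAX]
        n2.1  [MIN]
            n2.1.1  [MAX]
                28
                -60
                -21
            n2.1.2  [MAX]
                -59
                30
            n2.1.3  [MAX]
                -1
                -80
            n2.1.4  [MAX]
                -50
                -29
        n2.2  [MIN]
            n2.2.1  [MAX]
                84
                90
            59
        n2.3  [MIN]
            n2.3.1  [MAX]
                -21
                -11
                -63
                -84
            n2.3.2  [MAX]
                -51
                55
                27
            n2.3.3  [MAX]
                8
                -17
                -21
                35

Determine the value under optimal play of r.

-21

n1.1.1 (MAX): max(-65, -55) = -55
n1.1.2 (MAX): max(40, -6) = 40
n1.1 (MIN): min(-55, 40) = -55
n1.2.2 (MAX): max(-21, -27, -78) = -21
n1.2.4 (MAX): max(-38, 12) = 12
n1.2 (MIN): min(52, -21, -15, 12) = -21
n1.3.1 (MAX): max(65, 91, -97) = 91
n1.3.2 (MAX): max(-87, -68, -52) = -52
n1.3 (MIN): min(91, -52) = -52
n1 (MAX): max(-55, -21, -52) = -21
n2.1.1 (MAX): max(28, -60, -21) = 28
n2.1.2 (MAX): max(-59, 30) = 30
n2.1.3 (MAX): max(-1, -80) = -1
n2.1.4 (MAX): max(-50, -29) = -29
n2.1 (MIN): min(28, 30, -1, -29) = -29
n2.2.1 (MAX): max(84, 90) = 90
n2.2 (MIN): min(90, 59) = 59
n2.3.1 (MAX): max(-21, -11, -63, -84) = -11
n2.3.2 (MAX): max(-51, 55, 27) = 55
n2.3.3 (MAX): max(8, -17, -21, 35) = 35
n2.3 (MIN): min(-11, 55, 35) = -11
n2 (MAX): max(-29, 59, -11) = 59
r (MIN): min(-21, 59) = -21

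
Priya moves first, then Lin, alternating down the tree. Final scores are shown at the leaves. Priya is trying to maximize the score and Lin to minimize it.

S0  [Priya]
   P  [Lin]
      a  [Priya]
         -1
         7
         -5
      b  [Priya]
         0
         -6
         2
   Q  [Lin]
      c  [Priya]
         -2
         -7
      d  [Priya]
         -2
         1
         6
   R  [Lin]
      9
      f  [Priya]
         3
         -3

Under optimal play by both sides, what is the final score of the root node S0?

3

a (Priya): max(-1, 7, -5) = 7
b (Priya): max(0, -6, 2) = 2
P (Lin): min(7, 2) = 2
c (Priya): max(-2, -7) = -2
d (Priya): max(-2, 1, 6) = 6
Q (Lin): min(-2, 6) = -2
f (Priya): max(3, -3) = 3
R (Lin): min(9, 3) = 3
S0 (Priya): max(2, -2, 3) = 3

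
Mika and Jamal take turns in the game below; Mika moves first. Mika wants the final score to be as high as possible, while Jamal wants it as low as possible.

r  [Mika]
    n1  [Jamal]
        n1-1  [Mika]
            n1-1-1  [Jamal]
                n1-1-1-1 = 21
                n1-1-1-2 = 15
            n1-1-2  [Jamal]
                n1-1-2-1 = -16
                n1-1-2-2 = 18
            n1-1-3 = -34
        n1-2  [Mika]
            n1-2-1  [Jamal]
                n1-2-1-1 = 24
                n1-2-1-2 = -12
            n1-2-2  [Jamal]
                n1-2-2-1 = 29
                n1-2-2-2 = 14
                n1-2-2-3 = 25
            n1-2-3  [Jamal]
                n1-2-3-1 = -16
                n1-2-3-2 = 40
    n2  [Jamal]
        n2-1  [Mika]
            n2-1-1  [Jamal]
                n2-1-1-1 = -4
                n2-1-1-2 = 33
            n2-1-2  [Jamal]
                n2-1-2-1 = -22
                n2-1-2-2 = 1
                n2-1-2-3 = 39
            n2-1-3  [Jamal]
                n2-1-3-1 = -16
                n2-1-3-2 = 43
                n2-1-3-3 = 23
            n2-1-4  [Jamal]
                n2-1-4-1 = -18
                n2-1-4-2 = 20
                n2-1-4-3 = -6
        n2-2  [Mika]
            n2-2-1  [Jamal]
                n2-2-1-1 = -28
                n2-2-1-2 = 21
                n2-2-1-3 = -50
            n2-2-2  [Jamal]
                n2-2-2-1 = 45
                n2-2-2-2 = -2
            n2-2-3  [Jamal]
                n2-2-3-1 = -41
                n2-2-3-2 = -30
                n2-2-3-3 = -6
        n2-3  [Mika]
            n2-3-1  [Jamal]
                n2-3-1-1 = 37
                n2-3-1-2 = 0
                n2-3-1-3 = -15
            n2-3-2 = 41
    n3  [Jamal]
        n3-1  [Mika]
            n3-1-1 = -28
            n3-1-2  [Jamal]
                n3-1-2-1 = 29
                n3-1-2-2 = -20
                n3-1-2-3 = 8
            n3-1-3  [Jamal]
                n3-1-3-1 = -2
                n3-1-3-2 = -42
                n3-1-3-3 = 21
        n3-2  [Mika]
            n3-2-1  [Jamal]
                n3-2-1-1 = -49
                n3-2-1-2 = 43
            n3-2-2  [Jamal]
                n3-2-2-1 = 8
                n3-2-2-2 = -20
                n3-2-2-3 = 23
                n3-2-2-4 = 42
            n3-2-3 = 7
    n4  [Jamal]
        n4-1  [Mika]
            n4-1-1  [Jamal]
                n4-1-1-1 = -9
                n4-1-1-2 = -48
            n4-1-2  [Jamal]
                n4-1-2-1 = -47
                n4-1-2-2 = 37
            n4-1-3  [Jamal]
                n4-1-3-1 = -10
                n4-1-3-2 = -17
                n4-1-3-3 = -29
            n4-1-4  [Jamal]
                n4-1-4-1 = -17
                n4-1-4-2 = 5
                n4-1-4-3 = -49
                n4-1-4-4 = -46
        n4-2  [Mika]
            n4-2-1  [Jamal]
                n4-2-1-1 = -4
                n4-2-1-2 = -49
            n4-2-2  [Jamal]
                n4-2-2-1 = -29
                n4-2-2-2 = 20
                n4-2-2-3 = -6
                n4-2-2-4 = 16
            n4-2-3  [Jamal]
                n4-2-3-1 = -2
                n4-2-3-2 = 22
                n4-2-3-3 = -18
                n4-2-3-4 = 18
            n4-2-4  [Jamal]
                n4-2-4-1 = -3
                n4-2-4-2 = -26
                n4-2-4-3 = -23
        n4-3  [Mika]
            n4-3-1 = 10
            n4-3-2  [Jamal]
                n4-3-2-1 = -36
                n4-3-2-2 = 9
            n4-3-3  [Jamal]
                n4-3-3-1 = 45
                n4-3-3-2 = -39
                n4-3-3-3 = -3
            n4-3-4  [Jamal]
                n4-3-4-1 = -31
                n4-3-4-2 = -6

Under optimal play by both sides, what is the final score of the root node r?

n1-1-1 (Jamal): min(21, 15) = 15
n1-1-2 (Jamal): min(-16, 18) = -16
n1-1 (Mika): max(15, -16, -34) = 15
n1-2-1 (Jamal): min(24, -12) = -12
n1-2-2 (Jamal): min(29, 14, 25) = 14
n1-2-3 (Jamal): min(-16, 40) = -16
n1-2 (Mika): max(-12, 14, -16) = 14
n1 (Jamal): min(15, 14) = 14
n2-1-1 (Jamal): min(-4, 33) = -4
n2-1-2 (Jamal): min(-22, 1, 39) = -22
n2-1-3 (Jamal): min(-16, 43, 23) = -16
n2-1-4 (Jamal): min(-18, 20, -6) = -18
n2-1 (Mika): max(-4, -22, -16, -18) = -4
n2-2-1 (Jamal): min(-28, 21, -50) = -50
n2-2-2 (Jamal): min(45, -2) = -2
n2-2-3 (Jamal): min(-41, -30, -6) = -41
n2-2 (Mika): max(-50, -2, -41) = -2
n2-3-1 (Jamal): min(37, 0, -15) = -15
n2-3 (Mika): max(-15, 41) = 41
n2 (Jamal): min(-4, -2, 41) = -4
n3-1-2 (Jamal): min(29, -20, 8) = -20
n3-1-3 (Jamal): min(-2, -42, 21) = -42
n3-1 (Mika): max(-28, -20, -42) = -20
n3-2-1 (Jamal): min(-49, 43) = -49
n3-2-2 (Jamal): min(8, -20, 23, 42) = -20
n3-2 (Mika): max(-49, -20, 7) = 7
n3 (Jamal): min(-20, 7) = -20
n4-1-1 (Jamal): min(-9, -48) = -48
n4-1-2 (Jamal): min(-47, 37) = -47
n4-1-3 (Jamal): min(-10, -17, -29) = -29
n4-1-4 (Jamal): min(-17, 5, -49, -46) = -49
n4-1 (Mika): max(-48, -47, -29, -49) = -29
n4-2-1 (Jamal): min(-4, -49) = -49
n4-2-2 (Jamal): min(-29, 20, -6, 16) = -29
n4-2-3 (Jamal): min(-2, 22, -18, 18) = -18
n4-2-4 (Jamal): min(-3, -26, -23) = -26
n4-2 (Mika): max(-49, -29, -18, -26) = -18
n4-3-2 (Jamal): min(-36, 9) = -36
n4-3-3 (Jamal): min(45, -39, -3) = -39
n4-3-4 (Jamal): min(-31, -6) = -31
n4-3 (Mika): max(10, -36, -39, -31) = 10
n4 (Jamal): min(-29, -18, 10) = -29
r (Mika): max(14, -4, -20, -29) = 14

14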